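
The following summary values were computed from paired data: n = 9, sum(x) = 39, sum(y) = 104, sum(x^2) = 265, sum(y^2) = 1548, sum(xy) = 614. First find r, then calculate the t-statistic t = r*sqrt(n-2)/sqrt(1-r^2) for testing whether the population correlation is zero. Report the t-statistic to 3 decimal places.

S_xy = nΣxy − ΣxΣy = 9·614 − 39·104 = 5526 − 4056 = 1470
S_xx = nΣx² − (Σx)² = 9·265 − 39² = 2385 − 1521 = 864
S_yy = nΣy² − (Σy)² = 9·1548 − 104² = 13932 − 10816 = 3116
r = S_xy / √(S_xx·S_yy) = 1470 / √(864·3116) = 1470 / √2692224 = 1470 / 1640.7998 = 0.8959
t = r·√(n−2)/√(1−r²) = 0.8959·√7 / √(1−0.802637) = 2.370329 / 0.444256 = 5.336

5.336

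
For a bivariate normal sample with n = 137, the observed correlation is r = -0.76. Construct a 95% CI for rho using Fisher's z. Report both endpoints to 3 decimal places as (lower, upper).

(-0.823, -0.679)

z_r = atanh(-0.76) = -0.996215;  SE = 1/√(n−3) = 1/√134 = 0.086387
z-limits: -0.996215 ± 1.960·0.086387 = -0.996215 ± 0.169319 = [-1.165534, -0.826896]
ρ-limits: (tanh -1.165534, tanh -0.826896) = (-0.823, -0.679)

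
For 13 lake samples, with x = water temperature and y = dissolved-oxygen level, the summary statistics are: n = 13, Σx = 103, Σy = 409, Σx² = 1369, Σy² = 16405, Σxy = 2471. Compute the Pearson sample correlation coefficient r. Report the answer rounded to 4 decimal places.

S_xy = nΣxy − ΣxΣy = 13·2471 − 103·409 = 32123 − 42127 = -10004
S_xx = nΣx² − (Σx)² = 13·1369 − 103² = 17797 − 10609 = 7188
S_yy = nΣy² − (Σy)² = 13·16405 − 409² = 213265 − 167281 = 45984
r = S_xy / √(S_xx·S_yy) = -10004 / √(7188·45984) = -10004 / √330532992 = -10004 / 18180.5663 = -0.5503

-0.5503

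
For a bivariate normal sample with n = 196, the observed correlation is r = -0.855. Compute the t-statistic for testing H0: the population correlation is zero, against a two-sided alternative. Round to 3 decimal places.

-22.962

1 − r² = 1 − 0.731025 = 0.268975;  √(1−r²) = 0.518628
√(n−2) = √194 = 13.928388
t = r·√(n−2)/√(1−r²) = -0.855 · 13.928388 / 0.518628 = -22.962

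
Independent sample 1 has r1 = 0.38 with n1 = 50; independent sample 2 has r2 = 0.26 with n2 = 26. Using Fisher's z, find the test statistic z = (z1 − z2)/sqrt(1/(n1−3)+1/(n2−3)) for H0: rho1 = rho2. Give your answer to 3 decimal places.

Fisher z-transforms: z1 = atanh(0.38) = 0.400060, z2 = atanh(0.26) = 0.266108; difference d = 0.133952
Var(d) = 1/47 + 1/23 = 0.0212766 + 0.0434783 = 0.0647549
z = d/√Var(d) = 0.133952 / √0.0647549 = 0.133952 / 0.254470 = 0.526

0.526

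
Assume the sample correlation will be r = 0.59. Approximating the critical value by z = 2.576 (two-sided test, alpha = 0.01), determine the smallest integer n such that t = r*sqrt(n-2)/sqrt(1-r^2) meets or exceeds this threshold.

15

Need r·√(n−2)/√(1−r²) ≥ 2.576
√(n−2) ≥ 2.576·√(1−0.3481) / 0.59 = 2.576·0.807403 / 0.59 = 3.5252
n−2 ≥ 12.4270  ⇒  n ≥ 14.4270
Smallest integer n = 15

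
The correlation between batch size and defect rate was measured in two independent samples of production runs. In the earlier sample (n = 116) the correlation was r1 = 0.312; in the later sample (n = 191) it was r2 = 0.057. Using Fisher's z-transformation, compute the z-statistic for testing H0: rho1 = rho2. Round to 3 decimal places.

2.232

z1 = atanh(0.312) = 0.322760,  z2 = atanh(0.057) = 0.057062
SE = √(1/(n1−3) + 1/(n2−3)) = √(1/113 + 1/188) = √(0.0088496 + 0.0053191) = √0.0141687 = 0.119032
z = (z1 − z2)/SE = (0.322760 − 0.057062) / 0.119032 = 0.265698 / 0.119032 = 2.232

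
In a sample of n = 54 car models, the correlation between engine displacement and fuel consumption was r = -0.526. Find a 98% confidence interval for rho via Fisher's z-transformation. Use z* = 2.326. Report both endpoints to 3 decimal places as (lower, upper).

(-0.721, -0.253)

Fisher z: z_r = atanh(r) = ½·ln((1+(-0.526))/(1−(-0.526))) = -0.584599
SE(z) = 1/√(n−3) = 1/√51 = 0.140028
98% ⇒ z* = 2.326; margin = 2.326·0.140028 = 0.325705
CI on z-scale: (-0.910304, -0.258894)
Back-transform: tanh(-0.910304) = -0.721278, tanh(-0.258894) = -0.253261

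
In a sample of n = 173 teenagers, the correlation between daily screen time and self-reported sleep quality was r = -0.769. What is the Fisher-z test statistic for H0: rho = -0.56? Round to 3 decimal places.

-5.020

Fisher z: atanh(-0.769) = -1.017876, atanh(-0.56) = -0.632833
z = (z_r − z_0)·√(n−3) = (-1.017876 − (-0.632833))·√170 = -0.385043 · 13.038405 = -5.020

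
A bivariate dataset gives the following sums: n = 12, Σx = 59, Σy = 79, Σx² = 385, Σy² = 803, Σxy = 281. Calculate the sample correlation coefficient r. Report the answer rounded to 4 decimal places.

S_xy = nΣxy − ΣxΣy = 12·281 − 59·79 = 3372 − 4661 = -1289
S_xx = nΣx² − (Σx)² = 12·385 − 59² = 4620 − 3481 = 1139
S_yy = nΣy² − (Σy)² = 12·803 − 79² = 9636 − 6241 = 3395
r = S_xy / √(S_xx·S_yy) = -1289 / √(1139·3395) = -1289 / √3866905 = -1289 / 1966.4448 = -0.6555

-0.6555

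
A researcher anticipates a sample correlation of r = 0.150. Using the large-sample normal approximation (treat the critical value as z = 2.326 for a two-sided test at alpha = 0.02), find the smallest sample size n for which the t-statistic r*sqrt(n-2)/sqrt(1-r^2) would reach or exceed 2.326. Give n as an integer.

238

r√(n−2)/√(1−r²) ≥ 2.326  ⇔  n−2 ≥ (2.326)²·(1−r²)/r²
(1−r²)/r² = (1−0.022500)/0.022500 = 43.4444
n ≥ 2 + 5.410276·43.4444 = 2 + 235.0462 = 237.0462
⌈237.0462⌉ = 238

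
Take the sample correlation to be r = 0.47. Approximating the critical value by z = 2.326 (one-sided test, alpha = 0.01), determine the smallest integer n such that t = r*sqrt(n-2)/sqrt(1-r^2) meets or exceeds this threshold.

22

Need r·√(n−2)/√(1−r²) ≥ 2.326
√(n−2) ≥ 2.326·√(1−0.2209) / 0.47 = 2.326·0.882666 / 0.47 = 4.3683
n−2 ≥ 19.0820  ⇒  n ≥ 21.0820
Smallest integer n = 22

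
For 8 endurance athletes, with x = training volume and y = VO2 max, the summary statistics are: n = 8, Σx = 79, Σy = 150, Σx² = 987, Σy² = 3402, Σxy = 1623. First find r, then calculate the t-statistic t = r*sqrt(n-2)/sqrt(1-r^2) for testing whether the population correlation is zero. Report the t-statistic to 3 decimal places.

Numerator: nΣxy − (Σx)(Σy) = 8·1623 − (79)(150) = 1134
Denominator: √[(nΣx²−(Σx)²)(nΣy²−(Σy)²)]
  nΣx²−(Σx)² = 8·987 − 6241 = 1655;  nΣy²−(Σy)² = 8·3402 − 22500 = 4716
  √(1655·4716) = √7804980 = 2793.7394
r = 1134 / 2793.7394 = 0.4059
t = r·√(n−2)/√(1−r²) = 0.4059·√6 / √(1−0.164755) = 0.994248 / 0.913917 = 1.088

1.088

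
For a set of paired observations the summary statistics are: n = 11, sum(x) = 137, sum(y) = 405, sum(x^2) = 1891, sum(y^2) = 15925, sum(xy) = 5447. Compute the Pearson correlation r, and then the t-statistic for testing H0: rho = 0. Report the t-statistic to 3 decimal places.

Numerator: nΣxy − (Σx)(Σy) = 11·5447 − (137)(405) = 4432
Denominator: √[(nΣx²−(Σx)²)(nΣy²−(Σy)²)]
  nΣx²−(Σx)² = 11·1891 − 18769 = 2032;  nΣy²−(Σy)² = 11·15925 − 164025 = 11150
  √(2032·11150) = √22656800 = 4759.9160
r = 4432 / 4759.9160 = 0.9311
t = r·√(n−2)/√(1−r²) = 0.9311·√9 / √(1−0.866947) = 2.793300 / 0.364764 = 7.658

7.658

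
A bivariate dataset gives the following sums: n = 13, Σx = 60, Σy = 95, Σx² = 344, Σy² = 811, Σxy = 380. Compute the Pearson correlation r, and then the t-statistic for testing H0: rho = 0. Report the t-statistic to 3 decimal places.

-2.918

Numerator: nΣxy − (Σx)(Σy) = 13·380 − (60)(95) = -760
Denominator: √[(nΣx²−(Σx)²)(nΣy²−(Σy)²)]
  nΣx²−(Σx)² = 13·344 − 3600 = 872;  nΣy²−(Σy)² = 13·811 − 9025 = 1518
  √(872·1518) = √1323696 = 1150.5199
r = -760 / 1150.5199 = -0.6606
t = r·√(n−2)/√(1−r²) = -0.6606·√11 / √(1−0.436392) = -2.190962 / 0.750738 = -2.918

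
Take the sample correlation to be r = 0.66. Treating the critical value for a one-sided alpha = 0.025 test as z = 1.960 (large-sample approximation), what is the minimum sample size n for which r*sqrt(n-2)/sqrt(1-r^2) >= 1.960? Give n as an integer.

7

r√(n−2)/√(1−r²) ≥ 1.960  ⇔  n−2 ≥ (1.960)²·(1−r²)/r²
(1−r²)/r² = (1−0.4356)/0.4356 = 1.2957
n ≥ 2 + 3.8416·1.2957 = 2 + 4.9776 = 6.9776
⌈6.9776⌉ = 7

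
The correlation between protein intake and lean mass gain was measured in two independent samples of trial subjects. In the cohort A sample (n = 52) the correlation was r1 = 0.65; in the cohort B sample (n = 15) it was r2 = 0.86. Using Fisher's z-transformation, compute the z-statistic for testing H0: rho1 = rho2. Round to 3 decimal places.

z1 = atanh(0.65) = 0.775299,  z2 = atanh(0.86) = 1.293345
SE = √(1/(n1−3) + 1/(n2−3)) = √(1/49 + 1/12) = √(0.0204082 + 0.0833333) = √0.1037415 = 0.322089
z = (z1 − z2)/SE = (0.775299 − 1.293345) / 0.322089 = -0.518046 / 0.322089 = -1.608

-1.608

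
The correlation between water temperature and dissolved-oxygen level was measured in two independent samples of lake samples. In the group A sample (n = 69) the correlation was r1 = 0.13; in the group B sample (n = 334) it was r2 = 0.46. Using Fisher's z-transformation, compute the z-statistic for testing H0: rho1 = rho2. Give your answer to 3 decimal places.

-2.719

Fisher z-transforms: z1 = atanh(0.13) = 0.130740, z2 = atanh(0.46) = 0.497311; difference d = -0.366571
Var(d) = 1/66 + 1/331 = 0.0151515 + 0.0030211 = 0.0181726
z = d/√Var(d) = -0.366571 / √0.0181726 = -0.366571 / 0.134806 = -2.719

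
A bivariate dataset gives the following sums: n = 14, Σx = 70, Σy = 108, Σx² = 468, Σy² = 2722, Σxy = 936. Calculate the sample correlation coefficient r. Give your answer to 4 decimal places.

0.8388

Numerator: nΣxy − (Σx)(Σy) = 14·936 − (70)(108) = 5544
Denominator: √[(nΣx²−(Σx)²)(nΣy²−(Σy)²)]
  nΣx²−(Σx)² = 14·468 − 4900 = 1652;  nΣy²−(Σy)² = 14·2722 − 11664 = 26444
  √(1652·26444) = √43685488 = 6609.4998
r = 5544 / 6609.4998 = 0.8388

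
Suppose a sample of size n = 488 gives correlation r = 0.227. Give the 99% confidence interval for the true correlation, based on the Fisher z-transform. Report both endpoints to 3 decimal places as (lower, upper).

(0.114, 0.335)

z_r = atanh(0.227) = 0.231024;  SE = 1/√(n−3) = 1/√485 = 0.045408
z-limits: 0.231024 ± 2.576·0.045408 = 0.231024 ± 0.116971 = [0.114053, 0.347995]
ρ-limits: (tanh 0.114053, tanh 0.347995) = (0.114, 0.335)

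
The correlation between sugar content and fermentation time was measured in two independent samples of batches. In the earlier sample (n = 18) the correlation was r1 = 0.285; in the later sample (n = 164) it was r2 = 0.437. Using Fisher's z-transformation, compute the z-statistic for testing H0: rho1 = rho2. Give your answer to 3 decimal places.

z1 = atanh(0.285) = 0.293116,  z2 = atanh(0.437) = 0.468517
SE = √(1/(n1−3) + 1/(n2−3)) = √(1/15 + 1/161) = √(0.0666667 + 0.0062112) = √0.0728779 = 0.269959
z = (z1 − z2)/SE = (0.293116 − 0.468517) / 0.269959 = -0.175401 / 0.269959 = -0.650

-0.650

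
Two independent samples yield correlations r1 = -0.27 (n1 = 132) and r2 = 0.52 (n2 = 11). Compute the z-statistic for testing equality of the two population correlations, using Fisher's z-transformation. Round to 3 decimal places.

-2.342

Fisher z-transforms: z1 = atanh(-0.27) = -0.276864, z2 = atanh(0.52) = 0.576340; difference d = -0.853204
Var(d) = 1/129 + 1/8 = 0.0077519 + 0.1250000 = 0.1327519
z = d/√Var(d) = -0.853204 / √0.1327519 = -0.853204 / 0.364351 = -2.342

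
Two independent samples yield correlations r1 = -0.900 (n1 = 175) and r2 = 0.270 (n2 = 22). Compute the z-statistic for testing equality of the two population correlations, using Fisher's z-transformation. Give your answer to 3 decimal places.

z1 = atanh(-0.900) = -1.472219,  z2 = atanh(0.270) = 0.276864
SE = √(1/(n1−3) + 1/(n2−3)) = √(1/172 + 1/19) = √(0.0058140 + 0.0526316) = √0.0584456 = 0.241755
z = (z1 − z2)/SE = (-1.472219 − 0.276864) / 0.241755 = -1.749083 / 0.241755 = -7.235

-7.235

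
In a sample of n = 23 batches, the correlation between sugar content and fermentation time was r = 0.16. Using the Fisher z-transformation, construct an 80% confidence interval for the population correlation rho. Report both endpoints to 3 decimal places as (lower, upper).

(-0.125, 0.420)

z_r = atanh(0.16) = 0.161387;  SE = 1/√(n−3) = 1/√20 = 0.223607
z-limits: 0.161387 ± 1.282·0.223607 = 0.161387 ± 0.286664 = [-0.125277, 0.448051]
ρ-limits: (tanh -0.125277, tanh 0.448051) = (-0.125, 0.420)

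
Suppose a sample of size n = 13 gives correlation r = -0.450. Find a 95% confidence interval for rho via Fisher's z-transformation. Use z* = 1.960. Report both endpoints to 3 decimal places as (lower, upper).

Fisher z: z_r = atanh(r) = ½·ln((1+(-0.450))/(1−(-0.450))) = -0.484700
SE(z) = 1/√(n−3) = 1/√10 = 0.316228
95% ⇒ z* = 1.960; margin = 1.960·0.316228 = 0.619807
CI on z-scale: (-1.104507, 0.135107)
Back-transform: tanh(-1.104507) = -0.802112, tanh(0.135107) = 0.134291

(-0.802, 0.134)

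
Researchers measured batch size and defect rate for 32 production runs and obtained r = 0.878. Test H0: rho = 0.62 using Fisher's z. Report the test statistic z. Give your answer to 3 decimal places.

Fisher z: atanh(0.878) = 1.366971, atanh(0.62) = 0.725005
z = (z_r − z_0)·√(n−3) = (1.366971 − 0.725005)·√29 = 0.641966 · 5.385165 = 3.457

3.457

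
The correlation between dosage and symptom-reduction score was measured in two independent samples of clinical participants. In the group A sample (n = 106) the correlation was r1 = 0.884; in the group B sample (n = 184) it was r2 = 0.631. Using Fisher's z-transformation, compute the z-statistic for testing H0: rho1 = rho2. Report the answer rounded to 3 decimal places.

5.272

Fisher z-transforms: z1 = atanh(0.884) = 1.393781, z2 = atanh(0.631) = 0.743076; difference d = 0.650705
Var(d) = 1/103 + 1/181 = 0.0097087 + 0.0055249 = 0.0152336
z = d/√Var(d) = 0.650705 / √0.0152336 = 0.650705 / 0.123424 = 5.272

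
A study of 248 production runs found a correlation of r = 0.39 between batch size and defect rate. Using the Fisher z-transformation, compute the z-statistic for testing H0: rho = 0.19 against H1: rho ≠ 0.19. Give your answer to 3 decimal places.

3.435

Fisher z: atanh(0.39) = 0.411800, atanh(0.19) = 0.192337
z = (z_r − z_0)·√(n−3) = (0.411800 − 0.192337)·√245 = 0.219463 · 15.652476 = 3.435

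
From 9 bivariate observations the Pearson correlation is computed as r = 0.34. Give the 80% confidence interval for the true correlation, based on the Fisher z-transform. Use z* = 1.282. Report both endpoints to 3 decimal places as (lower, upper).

(-0.168, 0.705)

z_r = atanh(0.34) = 0.354093;  SE = 1/√(n−3) = 1/√6 = 0.408248
z-limits: 0.354093 ± 1.282·0.408248 = 0.354093 ± 0.523374 = [-0.169281, 0.877467]
ρ-limits: (tanh -0.169281, tanh 0.877467) = (-0.168, 0.705)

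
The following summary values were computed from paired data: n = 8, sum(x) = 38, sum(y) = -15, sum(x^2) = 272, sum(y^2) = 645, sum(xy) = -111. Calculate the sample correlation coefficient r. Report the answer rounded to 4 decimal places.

-0.1673

Numerator: nΣxy − (Σx)(Σy) = 8·(-111) − (38)(-15) = -318
Denominator: √[(nΣx²−(Σx)²)(nΣy²−(Σy)²)]
  nΣx²−(Σx)² = 8·272 − 1444 = 732;  nΣy²−(Σy)² = 8·645 − 225 = 4935
  √(732·4935) = √3612420 = 1900.6367
r = -318 / 1900.6367 = -0.1673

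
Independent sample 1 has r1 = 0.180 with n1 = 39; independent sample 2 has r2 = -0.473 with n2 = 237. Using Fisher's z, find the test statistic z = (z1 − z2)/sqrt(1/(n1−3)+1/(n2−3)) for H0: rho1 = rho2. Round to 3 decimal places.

z1 = atanh(0.180) = 0.181983,  z2 = atanh(-0.473) = -0.513928
SE = √(1/(n1−3) + 1/(n2−3)) = √(1/36 + 1/234) = √(0.0277778 + 0.0042735) = √0.0320513 = 0.179029
z = (z1 − z2)/SE = (0.181983 − (-0.513928)) / 0.179029 = 0.695911 / 0.179029 = 3.887

3.887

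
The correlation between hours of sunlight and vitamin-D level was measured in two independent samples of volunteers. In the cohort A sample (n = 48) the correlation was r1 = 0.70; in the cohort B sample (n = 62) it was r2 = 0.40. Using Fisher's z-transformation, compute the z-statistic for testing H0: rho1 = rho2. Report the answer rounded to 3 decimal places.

2.242

z1 = atanh(0.70) = 0.867301,  z2 = atanh(0.40) = 0.423649
SE = √(1/(n1−3) + 1/(n2−3)) = √(1/45 + 1/59) = √(0.0222222 + 0.0169492) = √0.0391714 = 0.197918
z = (z1 − z2)/SE = (0.867301 − 0.423649) / 0.197918 = 0.443652 / 0.197918 = 2.242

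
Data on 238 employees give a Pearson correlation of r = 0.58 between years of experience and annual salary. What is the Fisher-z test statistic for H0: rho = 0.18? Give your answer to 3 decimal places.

z_r = atanh(0.58) = 0.662463,  z_0 = atanh(0.18) = 0.181983
SE = 1/√(n−3) = 1/√235 = 0.065233
z = (z_r − z_0)/SE = (0.662463 − 0.181983) / 0.065233 = 0.480480 / 0.065233 = 7.366

7.366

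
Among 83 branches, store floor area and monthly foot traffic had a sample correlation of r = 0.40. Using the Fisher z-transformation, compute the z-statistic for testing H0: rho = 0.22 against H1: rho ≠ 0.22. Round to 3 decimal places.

z_r = atanh(0.40) = 0.423649,  z_0 = atanh(0.22) = 0.223656
SE = 1/√(n−3) = 1/√80 = 0.111803
z = (z_r − z_0)/SE = (0.423649 − 0.223656) / 0.111803 = 0.199993 / 0.111803 = 1.789

1.789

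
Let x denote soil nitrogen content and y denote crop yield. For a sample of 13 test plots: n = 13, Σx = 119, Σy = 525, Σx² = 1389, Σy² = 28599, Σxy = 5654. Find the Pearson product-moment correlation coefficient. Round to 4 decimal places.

S_xy = nΣxy − ΣxΣy = 13·5654 − 119·525 = 73502 − 62475 = 11027
S_xx = nΣx² − (Σx)² = 13·1389 − 119² = 18057 − 14161 = 3896
S_yy = nΣy² − (Σy)² = 13·28599 − 525² = 371787 − 275625 = 96162
r = S_xy / √(S_xx·S_yy) = 11027 / √(3896·96162) = 11027 / √374647152 = 11027 / 19355.8041 = 0.5697

0.5697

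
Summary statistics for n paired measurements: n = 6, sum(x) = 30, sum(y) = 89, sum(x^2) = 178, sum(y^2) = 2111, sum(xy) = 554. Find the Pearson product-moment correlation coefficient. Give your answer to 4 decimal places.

S_xy = nΣxy − ΣxΣy = 6·554 − 30·89 = 3324 − 2670 = 654
S_xx = nΣx² − (Σx)² = 6·178 − 30² = 1068 − 900 = 168
S_yy = nΣy² − (Σy)² = 6·2111 − 89² = 12666 − 7921 = 4745
r = S_xy / √(S_xx·S_yy) = 654 / √(168·4745) = 654 / √797160 = 654 / 892.8382 = 0.7325

0.7325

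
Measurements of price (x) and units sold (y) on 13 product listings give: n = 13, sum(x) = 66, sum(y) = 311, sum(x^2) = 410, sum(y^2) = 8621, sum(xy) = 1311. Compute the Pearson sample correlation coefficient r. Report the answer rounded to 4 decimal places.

-0.9007

Numerator: nΣxy − (Σx)(Σy) = 13·1311 − (66)(311) = -3483
Denominator: √[(nΣx²−(Σx)²)(nΣy²−(Σy)²)]
  nΣx²−(Σx)² = 13·410 − 4356 = 974;  nΣy²−(Σy)² = 13·8621 − 96721 = 15352
  √(974·15352) = √14952848 = 3866.8913
r = -3483 / 3866.8913 = -0.9007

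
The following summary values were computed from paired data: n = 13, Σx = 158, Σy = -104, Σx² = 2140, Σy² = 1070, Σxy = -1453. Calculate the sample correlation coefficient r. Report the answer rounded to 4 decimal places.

-0.8265

Numerator: nΣxy − (Σx)(Σy) = 13·(-1453) − (158)(-104) = -2457
Denominator: √[(nΣx²−(Σx)²)(nΣy²−(Σy)²)]
  nΣx²−(Σx)² = 13·2140 − 24964 = 2856;  nΣy²−(Σy)² = 13·1070 − 10816 = 3094
  √(2856·3094) = √8836464 = 2972.6190
r = -2457 / 2972.6190 = -0.8265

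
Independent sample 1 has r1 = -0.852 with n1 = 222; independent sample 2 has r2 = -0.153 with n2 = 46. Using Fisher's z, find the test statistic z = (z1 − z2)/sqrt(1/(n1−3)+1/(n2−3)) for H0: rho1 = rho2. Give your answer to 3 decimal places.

-6.650

z1 = atanh(-0.852) = -1.263405,  z2 = atanh(-0.153) = -0.154211
SE = √(1/(n1−3) + 1/(n2−3)) = √(1/219 + 1/43) = √(0.0045662 + 0.0232558) = √0.0278220 = 0.166799
z = (z1 − z2)/SE = (-1.263405 − (-0.154211)) / 0.166799 = -1.109194 / 0.166799 = -6.650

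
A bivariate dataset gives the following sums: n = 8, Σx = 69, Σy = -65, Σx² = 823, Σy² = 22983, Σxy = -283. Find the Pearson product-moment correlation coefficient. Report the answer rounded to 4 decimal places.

Numerator: nΣxy − (Σx)(Σy) = 8·(-283) − (69)(-65) = 2221
Denominator: √[(nΣx²−(Σx)²)(nΣy²−(Σy)²)]
  nΣx²−(Σx)² = 8·823 − 4761 = 1823;  nΣy²−(Σy)² = 8·22983 − 4225 = 179639
  √(1823·179639) = √327481897 = 18096.4609
r = 2221 / 18096.4609 = 0.1227

0.1227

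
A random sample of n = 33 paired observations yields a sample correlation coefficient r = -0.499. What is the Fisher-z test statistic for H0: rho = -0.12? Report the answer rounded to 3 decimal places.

z_r = atanh(-0.499) = -0.547974,  z_0 = atanh(-0.12) = -0.120581
SE = 1/√(n−3) = 1/√30 = 0.182574
z = (z_r − z_0)/SE = (-0.547974 − (-0.120581)) / 0.182574 = -0.427393 / 0.182574 = -2.341

-2.341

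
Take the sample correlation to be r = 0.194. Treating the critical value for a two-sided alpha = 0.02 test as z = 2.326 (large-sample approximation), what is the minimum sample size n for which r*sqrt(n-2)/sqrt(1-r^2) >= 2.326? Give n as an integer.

Need r·√(n−2)/√(1−r²) ≥ 2.326
√(n−2) ≥ 2.326·√(1−0.037636) / 0.194 = 2.326·0.981002 / 0.194 = 11.7619
n−2 ≥ 138.3423  ⇒  n ≥ 140.3423
Smallest integer n = 141

141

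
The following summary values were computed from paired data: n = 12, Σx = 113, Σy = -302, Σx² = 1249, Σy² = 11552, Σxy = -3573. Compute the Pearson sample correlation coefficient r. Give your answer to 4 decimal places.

S_xy = nΣxy − ΣxΣy = 12·(-3573) − 113·(-302) = -42876 − (-34126) = -8750
S_xx = nΣx² − (Σx)² = 12·1249 − 113² = 14988 − 12769 = 2219
S_yy = nΣy² − (Σy)² = 12·11552 − (-302)² = 138624 − 91204 = 47420
r = S_xy / √(S_xx·S_yy) = -8750 / √(2219·47420) = -8750 / √105224980 = -8750 / 10257.9228 = -0.8530

-0.8530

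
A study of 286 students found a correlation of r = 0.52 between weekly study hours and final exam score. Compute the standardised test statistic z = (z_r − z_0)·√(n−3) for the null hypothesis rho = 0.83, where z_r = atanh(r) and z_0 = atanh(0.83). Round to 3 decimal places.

Fisher z: atanh(0.52) = 0.576340, atanh(0.83) = 1.188136
z = (z_r − z_0)·√(n−3) = (0.576340 − 1.188136)·√283 = -0.611796 · 16.822604 = -10.292

-10.292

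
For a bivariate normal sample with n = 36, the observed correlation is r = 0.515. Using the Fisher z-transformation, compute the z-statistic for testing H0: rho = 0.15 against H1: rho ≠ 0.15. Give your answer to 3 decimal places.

Fisher z: atanh(0.515) = 0.569511, atanh(0.15) = 0.151140
z = (z_r − z_0)·√(n−3) = (0.569511 − 0.151140)·√33 = 0.418371 · 5.744563 = 2.403

2.403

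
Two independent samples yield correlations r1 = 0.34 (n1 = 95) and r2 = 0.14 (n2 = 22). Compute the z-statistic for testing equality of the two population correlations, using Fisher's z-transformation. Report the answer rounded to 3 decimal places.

0.846

Fisher z-transforms: z1 = atanh(0.34) = 0.354093, z2 = atanh(0.14) = 0.140926; difference d = 0.213167
Var(d) = 1/92 + 1/19 = 0.0108696 + 0.0526316 = 0.0635012
z = d/√Var(d) = 0.213167 / √0.0635012 = 0.213167 / 0.251994 = 0.846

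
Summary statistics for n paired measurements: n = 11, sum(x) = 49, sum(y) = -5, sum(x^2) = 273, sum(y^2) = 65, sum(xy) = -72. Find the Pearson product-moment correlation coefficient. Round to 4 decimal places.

-0.8487

Numerator: nΣxy − (Σx)(Σy) = 11·(-72) − (49)(-5) = -547
Denominator: √[(nΣx²−(Σx)²)(nΣy²−(Σy)²)]
  nΣx²−(Σx)² = 11·273 − 2401 = 602;  nΣy²−(Σy)² = 11·65 − 25 = 690
  √(602·690) = √415380 = 644.4998
r = -547 / 644.4998 = -0.8487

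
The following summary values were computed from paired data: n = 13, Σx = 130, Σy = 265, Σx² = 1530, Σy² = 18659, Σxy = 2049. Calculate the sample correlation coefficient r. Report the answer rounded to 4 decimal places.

Numerator: nΣxy − (Σx)(Σy) = 13·2049 − (130)(265) = -7813
Denominator: √[(nΣx²−(Σx)²)(nΣy²−(Σy)²)]
  nΣx²−(Σx)² = 13·1530 − 16900 = 2990;  nΣy²−(Σy)² = 13·18659 − 70225 = 172342
  √(2990·172342) = √515302580 = 22700.2771
r = -7813 / 22700.2771 = -0.3442

-0.3442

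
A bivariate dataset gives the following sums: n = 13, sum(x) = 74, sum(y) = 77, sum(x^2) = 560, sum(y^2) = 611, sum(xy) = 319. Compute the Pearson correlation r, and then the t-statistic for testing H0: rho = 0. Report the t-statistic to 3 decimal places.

-4.643

Numerator: nΣxy − (Σx)(Σy) = 13·319 − (74)(77) = -1551
Denominator: √[(nΣx²−(Σx)²)(nΣy²−(Σy)²)]
  nΣx²−(Σx)² = 13·560 − 5476 = 1804;  nΣy²−(Σy)² = 13·611 − 5929 = 2014
  √(1804·2014) = √3633256 = 1906.1102
r = -1551 / 1906.1102 = -0.8137
t = r·√(n−2)/√(1−r²) = -0.8137·√11 / √(1−0.662108) = -2.698738 / 0.581285 = -4.643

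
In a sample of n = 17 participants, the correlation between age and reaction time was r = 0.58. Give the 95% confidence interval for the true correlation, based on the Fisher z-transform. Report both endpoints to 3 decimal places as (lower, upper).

z_r = atanh(0.58) = 0.662463;  SE = 1/√(n−3) = 1/√14 = 0.267261
z-limits: 0.662463 ± 1.960·0.267261 = 0.662463 ± 0.523832 = [0.138631, 1.186295]
ρ-limits: (tanh 0.138631, tanh 1.186295) = (0.138, 0.829)

(0.138, 0.829)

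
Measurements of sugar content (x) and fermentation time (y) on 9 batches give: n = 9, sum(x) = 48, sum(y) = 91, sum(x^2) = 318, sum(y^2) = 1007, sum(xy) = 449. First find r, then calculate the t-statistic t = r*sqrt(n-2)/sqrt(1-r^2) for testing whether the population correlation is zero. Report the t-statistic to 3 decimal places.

-1.507

S_xy = nΣxy − ΣxΣy = 9·449 − 48·91 = 4041 − 4368 = -327
S_xx = nΣx² − (Σx)² = 9·318 − 48² = 2862 − 2304 = 558
S_yy = nΣy² − (Σy)² = 9·1007 − 91² = 9063 − 8281 = 782
r = S_xy / √(S_xx·S_yy) = -327 / √(558·782) = -327 / √436356 = -327 / 660.5725 = -0.4950
t = r·√(n−2)/√(1−r²) = -0.4950·√7 / √(1−0.245025) = -1.309647 / 0.868893 = -1.507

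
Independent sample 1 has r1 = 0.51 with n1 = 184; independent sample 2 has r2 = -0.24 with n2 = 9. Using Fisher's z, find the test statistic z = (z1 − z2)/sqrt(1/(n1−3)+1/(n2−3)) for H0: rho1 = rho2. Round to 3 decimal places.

1.946

Fisher z-transforms: z1 = atanh(0.51) = 0.562730, z2 = atanh(-0.24) = -0.244774; difference d = 0.807504
Var(d) = 1/181 + 1/6 = 0.0055249 + 0.1666667 = 0.1721916
z = d/√Var(d) = 0.807504 / √0.1721916 = 0.807504 / 0.414960 = 1.946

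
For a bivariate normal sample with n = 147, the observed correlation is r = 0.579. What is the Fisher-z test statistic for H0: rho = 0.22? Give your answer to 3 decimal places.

z_r = atanh(0.579) = 0.660957,  z_0 = atanh(0.22) = 0.223656
SE = 1/√(n−3) = 1/√144 = 0.083333
z = (z_r − z_0)/SE = (0.660957 − 0.223656) / 0.083333 = 0.437301 / 0.083333 = 5.248

5.248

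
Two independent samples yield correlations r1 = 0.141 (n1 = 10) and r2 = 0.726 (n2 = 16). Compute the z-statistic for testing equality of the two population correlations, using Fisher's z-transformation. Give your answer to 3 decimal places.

-1.660

Fisher z-transforms: z1 = atanh(0.141) = 0.141946, z2 = atanh(0.726) = 0.920217; difference d = -0.778271
Var(d) = 1/7 + 1/13 = 0.1428571 + 0.0769231 = 0.2197802
z = d/√Var(d) = -0.778271 / √0.2197802 = -0.778271 / 0.468807 = -1.660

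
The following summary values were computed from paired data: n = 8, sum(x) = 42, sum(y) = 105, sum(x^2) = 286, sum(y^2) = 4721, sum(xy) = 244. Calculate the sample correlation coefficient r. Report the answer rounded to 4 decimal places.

S_xy = nΣxy − ΣxΣy = 8·244 − 42·105 = 1952 − 4410 = -2458
S_xx = nΣx² − (Σx)² = 8·286 − 42² = 2288 − 1764 = 524
S_yy = nΣy² − (Σy)² = 8·4721 − 105² = 37768 − 11025 = 26743
r = S_xy / √(S_xx·S_yy) = -2458 / √(524·26743) = -2458 / √14013332 = -2458 / 3743.4385 = -0.6566

-0.6566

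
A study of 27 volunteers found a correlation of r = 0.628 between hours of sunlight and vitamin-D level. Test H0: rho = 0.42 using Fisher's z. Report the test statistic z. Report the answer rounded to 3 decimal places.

1.423

Fisher z: atanh(0.628) = 0.738107, atanh(0.42) = 0.447692
z = (z_r − z_0)·√(n−3) = (0.738107 − 0.447692)·√24 = 0.290415 · 4.898979 = 1.423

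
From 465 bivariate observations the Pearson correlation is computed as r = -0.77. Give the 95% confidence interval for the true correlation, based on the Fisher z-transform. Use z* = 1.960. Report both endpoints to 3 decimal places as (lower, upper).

(-0.805, -0.730)

z_r = atanh(-0.77) = -1.020328;  SE = 1/√(n−3) = 1/√462 = 0.046524
z-limits: -1.020328 ± 1.960·0.046524 = -1.020328 ± 0.091187 = [-1.111515, -0.929141]
ρ-limits: (tanh -1.111515, tanh -0.929141) = (-0.805, -0.730)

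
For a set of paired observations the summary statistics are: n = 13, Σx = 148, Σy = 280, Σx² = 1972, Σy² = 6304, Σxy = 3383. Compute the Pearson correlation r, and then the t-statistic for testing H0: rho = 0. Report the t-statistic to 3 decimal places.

Numerator: nΣxy − (Σx)(Σy) = 13·3383 − (148)(280) = 2539
Denominator: √[(nΣx²−(Σx)²)(nΣy²−(Σy)²)]
  nΣx²−(Σx)² = 13·1972 − 21904 = 3732;  nΣy²−(Σy)² = 13·6304 − 78400 = 3552
  √(3732·3552) = √13256064 = 3640.8878
r = 2539 / 3640.8878 = 0.6974
t = r·√(n−2)/√(1−r²) = 0.6974·√11 / √(1−0.486367) = 2.313014 / 0.716682 = 3.227

3.227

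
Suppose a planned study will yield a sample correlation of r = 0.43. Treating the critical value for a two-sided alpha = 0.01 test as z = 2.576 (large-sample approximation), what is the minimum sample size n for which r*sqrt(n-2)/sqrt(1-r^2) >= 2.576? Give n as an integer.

32

r√(n−2)/√(1−r²) ≥ 2.576  ⇔  n−2 ≥ (2.576)²·(1−r²)/r²
(1−r²)/r² = (1−0.1849)/0.1849 = 4.4083
n ≥ 2 + 6.635776·4.4083 = 2 + 29.2525 = 31.2525
⌈31.2525⌉ = 32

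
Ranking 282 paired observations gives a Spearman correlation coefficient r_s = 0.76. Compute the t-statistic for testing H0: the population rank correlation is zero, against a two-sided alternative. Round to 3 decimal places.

19.567

t = r_s·√(n−2) / √(1−r_s²) with r_s = 0.76, n = 282
  = 0.76·√280 / √(1 − 0.5776)
  = 0.76·16.733201 / 0.649923
  = 12.717233 / 0.649923 = 19.567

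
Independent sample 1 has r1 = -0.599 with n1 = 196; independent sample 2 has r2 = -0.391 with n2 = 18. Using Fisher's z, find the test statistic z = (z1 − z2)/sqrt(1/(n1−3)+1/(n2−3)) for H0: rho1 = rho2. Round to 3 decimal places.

Fisher z-transforms: z1 = atanh(-0.599) = -0.691586, z2 = atanh(-0.391) = -0.412980; difference d = -0.278606
Var(d) = 1/193 + 1/15 = 0.0051813 + 0.0666667 = 0.0718480
z = d/√Var(d) = -0.278606 / √0.0718480 = -0.278606 / 0.268045 = -1.039

-1.039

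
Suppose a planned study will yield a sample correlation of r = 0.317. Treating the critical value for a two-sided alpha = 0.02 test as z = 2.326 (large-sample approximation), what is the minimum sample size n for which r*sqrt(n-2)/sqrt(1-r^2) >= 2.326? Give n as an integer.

r√(n−2)/√(1−r²) ≥ 2.326  ⇔  n−2 ≥ (2.326)²·(1−r²)/r²
(1−r²)/r² = (1−0.100489)/0.100489 = 8.9513
n ≥ 2 + 5.410276·8.9513 = 2 + 48.4290 = 50.4290
⌈50.4290⌉ = 51

51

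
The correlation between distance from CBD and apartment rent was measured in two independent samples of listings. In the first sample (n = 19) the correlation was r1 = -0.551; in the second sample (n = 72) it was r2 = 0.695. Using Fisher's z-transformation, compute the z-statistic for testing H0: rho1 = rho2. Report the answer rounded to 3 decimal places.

-5.324

z1 = atanh(-0.551) = -0.619816,  z2 = atanh(0.695) = 0.857563
SE = √(1/(n1−3) + 1/(n2−3)) = √(1/16 + 1/69) = √(0.0625000 + 0.0144928) = √0.0769928 = 0.277476
z = (z1 − z2)/SE = (-0.619816 − 0.857563) / 0.277476 = -1.477379 / 0.277476 = -5.324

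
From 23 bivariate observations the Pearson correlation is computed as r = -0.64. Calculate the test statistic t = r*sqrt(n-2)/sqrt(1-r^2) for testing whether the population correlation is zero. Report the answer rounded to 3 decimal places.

-3.817

1 − r² = 1 − 0.4096 = 0.5904;  √(1−r²) = 0.768375
√(n−2) = √21 = 4.582576
t = r·√(n−2)/√(1−r²) = -0.64 · 4.582576 / 0.768375 = -3.817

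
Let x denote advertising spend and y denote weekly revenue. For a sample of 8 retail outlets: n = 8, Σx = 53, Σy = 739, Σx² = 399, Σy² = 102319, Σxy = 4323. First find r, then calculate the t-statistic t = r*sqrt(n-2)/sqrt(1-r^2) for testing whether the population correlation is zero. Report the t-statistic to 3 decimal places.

-1.230

S_xy = nΣxy − ΣxΣy = 8·4323 − 53·739 = 34584 − 39167 = -4583
S_xx = nΣx² − (Σx)² = 8·399 − 53² = 3192 − 2809 = 383
S_yy = nΣy² − (Σy)² = 8·102319 − 739² = 818552 − 546121 = 272431
r = S_xy / √(S_xx·S_yy) = -4583 / √(383·272431) = -4583 / √104341073 = -4583 / 10214.7478 = -0.4487
t = r·√(n−2)/√(1−r²) = -0.4487·√6 / √(1−0.201332) = -1.099086 / 0.893682 = -1.230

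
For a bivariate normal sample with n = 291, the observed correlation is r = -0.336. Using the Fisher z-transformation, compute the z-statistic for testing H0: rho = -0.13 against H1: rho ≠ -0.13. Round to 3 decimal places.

-3.714

z_r = atanh(-0.336) = -0.349577,  z_0 = atanh(-0.13) = -0.130740
SE = 1/√(n−3) = 1/√288 = 0.058926
z = (z_r − z_0)/SE = (-0.349577 − (-0.130740)) / 0.058926 = -0.218837 / 0.058926 = -3.714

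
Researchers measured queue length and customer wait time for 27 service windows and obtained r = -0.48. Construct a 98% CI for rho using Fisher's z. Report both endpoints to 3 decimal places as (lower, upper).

(-0.761, -0.048)

z_r = atanh(-0.48) = -0.522984;  SE = 1/√(n−3) = 1/√24 = 0.204124
z-limits: -0.522984 ± 2.326·0.204124 = -0.522984 ± 0.474792 = [-0.997776, -0.048192]
ρ-limits: (tanh -0.997776, tanh -0.048192) = (-0.761, -0.048)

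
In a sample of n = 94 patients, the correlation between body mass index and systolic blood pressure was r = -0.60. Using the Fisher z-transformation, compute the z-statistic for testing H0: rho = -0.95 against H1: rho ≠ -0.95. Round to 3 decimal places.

z_r = atanh(-0.60) = -0.693147,  z_0 = atanh(-0.95) = -1.831781
SE = 1/√(n−3) = 1/√91 = 0.104828
z = (z_r − z_0)/SE = (-0.693147 − (-1.831781)) / 0.104828 = 1.138634 / 0.104828 = 10.862

10.862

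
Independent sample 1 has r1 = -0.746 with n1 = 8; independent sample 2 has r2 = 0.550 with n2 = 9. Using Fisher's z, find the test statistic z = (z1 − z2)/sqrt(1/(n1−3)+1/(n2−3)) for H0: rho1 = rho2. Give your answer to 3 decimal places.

Fisher z-transforms: z1 = atanh(-0.746) = -0.963874, z2 = atanh(0.550) = 0.618381; difference d = -1.582255
Var(d) = 1/5 + 1/6 = 0.2000000 + 0.1666667 = 0.3666667
z = d/√Var(d) = -1.582255 / √0.3666667 = -1.582255 / 0.605530 = -2.613

-2.613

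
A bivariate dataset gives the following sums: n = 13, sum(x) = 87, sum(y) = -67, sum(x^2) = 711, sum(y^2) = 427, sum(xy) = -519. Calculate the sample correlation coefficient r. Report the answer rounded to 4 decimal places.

-0.6885

Numerator: nΣxy − (Σx)(Σy) = 13·(-519) − (87)(-67) = -918
Denominator: √[(nΣx²−(Σx)²)(nΣy²−(Σy)²)]
  nΣx²−(Σx)² = 13·711 − 7569 = 1674;  nΣy²−(Σy)² = 13·427 − 4489 = 1062
  √(1674·1062) = √1777788 = 1333.3372
r = -918 / 1333.3372 = -0.6885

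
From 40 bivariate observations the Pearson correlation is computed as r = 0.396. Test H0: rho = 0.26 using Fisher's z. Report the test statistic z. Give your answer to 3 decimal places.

0.929

Fisher z: atanh(0.396) = 0.418896, atanh(0.26) = 0.266108
z = (z_r − z_0)·√(n−3) = (0.418896 − 0.266108)·√37 = 0.152788 · 6.082763 = 0.929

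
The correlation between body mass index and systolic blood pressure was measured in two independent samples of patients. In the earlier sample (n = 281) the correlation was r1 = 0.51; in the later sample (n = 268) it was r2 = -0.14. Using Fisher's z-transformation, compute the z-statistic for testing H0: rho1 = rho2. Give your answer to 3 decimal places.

z1 = atanh(0.51) = 0.562730,  z2 = atanh(-0.14) = -0.140926
SE = √(1/(n1−3) + 1/(n2−3)) = √(1/278 + 1/265) = √(0.0035971 + 0.0037736) = √0.0073707 = 0.085853
z = (z1 − z2)/SE = (0.562730 − (-0.140926)) / 0.085853 = 0.703656 / 0.085853 = 8.196

8.196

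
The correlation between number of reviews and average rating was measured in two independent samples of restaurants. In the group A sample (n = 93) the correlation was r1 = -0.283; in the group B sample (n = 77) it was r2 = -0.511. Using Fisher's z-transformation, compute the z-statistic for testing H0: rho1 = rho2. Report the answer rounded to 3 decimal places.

z1 = atanh(-0.283) = -0.290940,  z2 = atanh(-0.511) = -0.564082
SE = √(1/(n1−3) + 1/(n2−3)) = √(1/90 + 1/74) = √(0.0111111 + 0.0135135) = √0.0246246 = 0.156922
z = (z1 − z2)/SE = (-0.290940 − (-0.564082)) / 0.156922 = 0.273142 / 0.156922 = 1.741

1.741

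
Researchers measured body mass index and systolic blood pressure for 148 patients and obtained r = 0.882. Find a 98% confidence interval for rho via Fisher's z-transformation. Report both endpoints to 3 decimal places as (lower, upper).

(0.831, 0.918)

Fisher z: z_r = atanh(r) = ½·ln((1+0.882)/(1−0.882)) = 1.384703
SE(z) = 1/√(n−3) = 1/√145 = 0.083045
98% ⇒ z* = 2.326; margin = 2.326·0.083045 = 0.193163
CI on z-scale: (1.191540, 1.577866)
Back-transform: tanh(1.191540) = 0.831056, tanh(1.577866) = 0.918268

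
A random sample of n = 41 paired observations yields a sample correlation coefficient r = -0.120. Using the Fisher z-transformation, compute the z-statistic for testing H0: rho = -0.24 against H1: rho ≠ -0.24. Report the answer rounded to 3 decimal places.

Fisher z: atanh(-0.120) = -0.120581, atanh(-0.24) = -0.244774
z = (z_r − z_0)·√(n−3) = (-0.120581 − (-0.244774))·√38 = 0.124193 · 6.164414 = 0.766

0.766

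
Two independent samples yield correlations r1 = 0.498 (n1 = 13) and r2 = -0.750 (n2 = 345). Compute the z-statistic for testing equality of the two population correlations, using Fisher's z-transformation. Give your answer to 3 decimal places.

Fisher z-transforms: z1 = atanh(0.498) = 0.546643, z2 = atanh(-0.750) = -0.972955; difference d = 1.519598
Var(d) = 1/10 + 1/342 = 0.1000000 + 0.0029240 = 0.1029240
z = d/√Var(d) = 1.519598 / √0.1029240 = 1.519598 / 0.320818 = 4.737

4.737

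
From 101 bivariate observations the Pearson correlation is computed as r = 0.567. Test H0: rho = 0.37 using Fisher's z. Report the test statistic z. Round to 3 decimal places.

2.521

z_r = atanh(0.567) = 0.643090,  z_0 = atanh(0.37) = 0.388423
SE = 1/√(n−3) = 1/√98 = 0.101015
z = (z_r − z_0)/SE = (0.643090 − 0.388423) / 0.101015 = 0.254667 / 0.101015 = 2.521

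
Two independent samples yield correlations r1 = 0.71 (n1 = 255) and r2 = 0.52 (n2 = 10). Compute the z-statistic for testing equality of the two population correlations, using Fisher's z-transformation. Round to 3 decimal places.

0.811

Fisher z-transforms: z1 = atanh(0.71) = 0.887184, z2 = atanh(0.52) = 0.576340; difference d = 0.310844
Var(d) = 1/252 + 1/7 = 0.0039683 + 0.1428571 = 0.1468254
z = d/√Var(d) = 0.310844 / √0.1468254 = 0.310844 / 0.383178 = 0.811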